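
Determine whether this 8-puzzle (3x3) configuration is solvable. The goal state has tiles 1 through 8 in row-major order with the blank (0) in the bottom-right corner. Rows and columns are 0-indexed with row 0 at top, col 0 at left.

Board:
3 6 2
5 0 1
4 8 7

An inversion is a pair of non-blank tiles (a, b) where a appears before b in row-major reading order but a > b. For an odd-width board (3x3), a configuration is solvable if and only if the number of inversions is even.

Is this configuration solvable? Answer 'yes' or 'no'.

Inversions (pairs i<j in row-major order where tile[i] > tile[j] > 0): 10
10 is even, so the puzzle is solvable.

Answer: yes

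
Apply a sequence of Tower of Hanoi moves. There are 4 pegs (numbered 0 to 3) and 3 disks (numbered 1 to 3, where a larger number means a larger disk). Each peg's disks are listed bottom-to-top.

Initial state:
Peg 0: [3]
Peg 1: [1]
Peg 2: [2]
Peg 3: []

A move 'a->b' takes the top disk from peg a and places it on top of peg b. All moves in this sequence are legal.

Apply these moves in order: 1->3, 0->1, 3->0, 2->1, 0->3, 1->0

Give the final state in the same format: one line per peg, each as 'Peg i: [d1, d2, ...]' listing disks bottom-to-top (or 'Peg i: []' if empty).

After move 1 (1->3):
Peg 0: [3]
Peg 1: []
Peg 2: [2]
Peg 3: [1]

After move 2 (0->1):
Peg 0: []
Peg 1: [3]
Peg 2: [2]
Peg 3: [1]

After move 3 (3->0):
Peg 0: [1]
Peg 1: [3]
Peg 2: [2]
Peg 3: []

After move 4 (2->1):
Peg 0: [1]
Peg 1: [3, 2]
Peg 2: []
Peg 3: []

After move 5 (0->3):
Peg 0: []
Peg 1: [3, 2]
Peg 2: []
Peg 3: [1]

After move 6 (1->0):
Peg 0: [2]
Peg 1: [3]
Peg 2: []
Peg 3: [1]

Answer: Peg 0: [2]
Peg 1: [3]
Peg 2: []
Peg 3: [1]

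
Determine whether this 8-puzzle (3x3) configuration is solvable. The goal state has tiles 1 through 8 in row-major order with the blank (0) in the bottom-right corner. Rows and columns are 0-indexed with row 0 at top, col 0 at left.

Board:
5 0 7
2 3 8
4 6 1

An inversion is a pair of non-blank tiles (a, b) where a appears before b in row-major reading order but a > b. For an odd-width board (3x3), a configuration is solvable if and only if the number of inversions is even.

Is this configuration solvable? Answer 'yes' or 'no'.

Answer: yes

Derivation:
Inversions (pairs i<j in row-major order where tile[i] > tile[j] > 0): 16
16 is even, so the puzzle is solvable.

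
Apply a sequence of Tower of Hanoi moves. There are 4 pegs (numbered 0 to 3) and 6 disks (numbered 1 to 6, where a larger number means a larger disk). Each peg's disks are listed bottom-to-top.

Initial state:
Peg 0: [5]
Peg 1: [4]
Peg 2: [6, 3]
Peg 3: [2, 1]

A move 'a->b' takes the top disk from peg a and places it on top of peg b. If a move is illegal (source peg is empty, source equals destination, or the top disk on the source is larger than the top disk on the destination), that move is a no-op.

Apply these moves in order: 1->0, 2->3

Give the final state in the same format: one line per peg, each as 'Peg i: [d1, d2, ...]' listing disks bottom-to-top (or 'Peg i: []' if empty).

Answer: Peg 0: [5, 4]
Peg 1: []
Peg 2: [6, 3]
Peg 3: [2, 1]

Derivation:
After move 1 (1->0):
Peg 0: [5, 4]
Peg 1: []
Peg 2: [6, 3]
Peg 3: [2, 1]

After move 2 (2->3):
Peg 0: [5, 4]
Peg 1: []
Peg 2: [6, 3]
Peg 3: [2, 1]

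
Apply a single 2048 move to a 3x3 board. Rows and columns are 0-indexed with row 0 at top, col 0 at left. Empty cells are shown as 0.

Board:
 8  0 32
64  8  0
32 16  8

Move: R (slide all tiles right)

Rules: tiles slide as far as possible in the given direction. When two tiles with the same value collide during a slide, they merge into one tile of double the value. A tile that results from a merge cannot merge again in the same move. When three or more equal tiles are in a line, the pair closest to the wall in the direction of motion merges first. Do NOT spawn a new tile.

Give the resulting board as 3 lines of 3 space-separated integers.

Answer:  0  8 32
 0 64  8
32 16  8

Derivation:
Slide right:
row 0: [8, 0, 32] -> [0, 8, 32]
row 1: [64, 8, 0] -> [0, 64, 8]
row 2: [32, 16, 8] -> [32, 16, 8]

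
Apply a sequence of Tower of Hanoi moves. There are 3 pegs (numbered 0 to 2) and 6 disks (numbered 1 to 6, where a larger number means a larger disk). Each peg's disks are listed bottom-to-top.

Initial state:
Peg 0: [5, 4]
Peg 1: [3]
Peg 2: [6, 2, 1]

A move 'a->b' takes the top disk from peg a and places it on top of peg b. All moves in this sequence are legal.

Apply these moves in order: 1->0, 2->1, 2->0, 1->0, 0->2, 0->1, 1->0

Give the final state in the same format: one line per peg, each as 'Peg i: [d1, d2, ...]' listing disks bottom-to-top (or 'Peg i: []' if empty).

Answer: Peg 0: [5, 4, 3, 2]
Peg 1: []
Peg 2: [6, 1]

Derivation:
After move 1 (1->0):
Peg 0: [5, 4, 3]
Peg 1: []
Peg 2: [6, 2, 1]

After move 2 (2->1):
Peg 0: [5, 4, 3]
Peg 1: [1]
Peg 2: [6, 2]

After move 3 (2->0):
Peg 0: [5, 4, 3, 2]
Peg 1: [1]
Peg 2: [6]

After move 4 (1->0):
Peg 0: [5, 4, 3, 2, 1]
Peg 1: []
Peg 2: [6]

After move 5 (0->2):
Peg 0: [5, 4, 3, 2]
Peg 1: []
Peg 2: [6, 1]

After move 6 (0->1):
Peg 0: [5, 4, 3]
Peg 1: [2]
Peg 2: [6, 1]

After move 7 (1->0):
Peg 0: [5, 4, 3, 2]
Peg 1: []
Peg 2: [6, 1]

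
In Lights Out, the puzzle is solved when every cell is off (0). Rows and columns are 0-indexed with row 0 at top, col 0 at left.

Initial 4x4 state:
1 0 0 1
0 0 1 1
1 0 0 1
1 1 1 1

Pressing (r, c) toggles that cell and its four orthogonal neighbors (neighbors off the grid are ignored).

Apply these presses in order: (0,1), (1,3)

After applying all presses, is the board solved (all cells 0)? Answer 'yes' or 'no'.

After press 1 at (0,1):
0 1 1 1
0 1 1 1
1 0 0 1
1 1 1 1

After press 2 at (1,3):
0 1 1 0
0 1 0 0
1 0 0 0
1 1 1 1

Lights still on: 8

Answer: no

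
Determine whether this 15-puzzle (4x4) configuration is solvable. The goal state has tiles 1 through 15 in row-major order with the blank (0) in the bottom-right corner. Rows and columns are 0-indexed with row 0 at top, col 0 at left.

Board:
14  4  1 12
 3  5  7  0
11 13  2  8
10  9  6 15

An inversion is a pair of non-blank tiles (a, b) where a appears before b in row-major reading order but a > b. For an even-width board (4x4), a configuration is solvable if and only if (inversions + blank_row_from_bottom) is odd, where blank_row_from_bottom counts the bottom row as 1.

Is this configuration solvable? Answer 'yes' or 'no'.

Inversions: 43
Blank is in row 1 (0-indexed from top), which is row 3 counting from the bottom (bottom = 1).
43 + 3 = 46, which is even, so the puzzle is not solvable.

Answer: no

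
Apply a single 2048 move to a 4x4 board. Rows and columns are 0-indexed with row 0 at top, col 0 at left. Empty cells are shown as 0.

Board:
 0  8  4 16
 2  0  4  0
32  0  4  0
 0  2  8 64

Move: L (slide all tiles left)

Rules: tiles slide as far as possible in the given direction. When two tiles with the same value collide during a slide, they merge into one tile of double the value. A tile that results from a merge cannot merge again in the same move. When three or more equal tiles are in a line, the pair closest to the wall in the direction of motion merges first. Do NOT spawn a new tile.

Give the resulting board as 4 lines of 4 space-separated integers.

Answer:  8  4 16  0
 2  4  0  0
32  4  0  0
 2  8 64  0

Derivation:
Slide left:
row 0: [0, 8, 4, 16] -> [8, 4, 16, 0]
row 1: [2, 0, 4, 0] -> [2, 4, 0, 0]
row 2: [32, 0, 4, 0] -> [32, 4, 0, 0]
row 3: [0, 2, 8, 64] -> [2, 8, 64, 0]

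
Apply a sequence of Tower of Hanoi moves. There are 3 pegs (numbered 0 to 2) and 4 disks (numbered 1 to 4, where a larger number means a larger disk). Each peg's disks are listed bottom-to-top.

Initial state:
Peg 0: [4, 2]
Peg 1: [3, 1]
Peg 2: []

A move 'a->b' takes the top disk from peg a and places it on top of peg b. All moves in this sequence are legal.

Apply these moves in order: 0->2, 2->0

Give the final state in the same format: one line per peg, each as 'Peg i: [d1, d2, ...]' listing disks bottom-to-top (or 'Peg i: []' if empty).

Answer: Peg 0: [4, 2]
Peg 1: [3, 1]
Peg 2: []

Derivation:
After move 1 (0->2):
Peg 0: [4]
Peg 1: [3, 1]
Peg 2: [2]

After move 2 (2->0):
Peg 0: [4, 2]
Peg 1: [3, 1]
Peg 2: []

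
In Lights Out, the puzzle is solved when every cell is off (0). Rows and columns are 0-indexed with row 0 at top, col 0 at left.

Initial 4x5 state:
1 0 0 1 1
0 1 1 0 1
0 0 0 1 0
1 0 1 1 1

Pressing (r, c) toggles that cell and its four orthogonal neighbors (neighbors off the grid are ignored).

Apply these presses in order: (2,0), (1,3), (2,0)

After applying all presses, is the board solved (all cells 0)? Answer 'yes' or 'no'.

Answer: no

Derivation:
After press 1 at (2,0):
1 0 0 1 1
1 1 1 0 1
1 1 0 1 0
0 0 1 1 1

After press 2 at (1,3):
1 0 0 0 1
1 1 0 1 0
1 1 0 0 0
0 0 1 1 1

After press 3 at (2,0):
1 0 0 0 1
0 1 0 1 0
0 0 0 0 0
1 0 1 1 1

Lights still on: 8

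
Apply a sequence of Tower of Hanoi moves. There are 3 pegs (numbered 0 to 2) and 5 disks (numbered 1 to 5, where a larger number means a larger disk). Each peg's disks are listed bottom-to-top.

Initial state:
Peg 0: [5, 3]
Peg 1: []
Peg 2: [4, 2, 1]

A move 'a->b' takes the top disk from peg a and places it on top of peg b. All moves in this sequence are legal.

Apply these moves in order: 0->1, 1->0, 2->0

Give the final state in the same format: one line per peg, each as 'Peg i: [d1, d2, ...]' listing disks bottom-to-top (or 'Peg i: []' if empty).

Answer: Peg 0: [5, 3, 1]
Peg 1: []
Peg 2: [4, 2]

Derivation:
After move 1 (0->1):
Peg 0: [5]
Peg 1: [3]
Peg 2: [4, 2, 1]

After move 2 (1->0):
Peg 0: [5, 3]
Peg 1: []
Peg 2: [4, 2, 1]

After move 3 (2->0):
Peg 0: [5, 3, 1]
Peg 1: []
Peg 2: [4, 2]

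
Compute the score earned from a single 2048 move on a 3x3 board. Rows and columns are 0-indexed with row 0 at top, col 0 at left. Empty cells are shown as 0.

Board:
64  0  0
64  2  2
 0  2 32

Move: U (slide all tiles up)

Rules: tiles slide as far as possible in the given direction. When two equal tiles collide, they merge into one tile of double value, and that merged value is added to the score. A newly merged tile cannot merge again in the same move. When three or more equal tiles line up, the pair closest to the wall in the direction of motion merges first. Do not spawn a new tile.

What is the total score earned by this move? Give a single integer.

Slide up:
col 0: [64, 64, 0] -> [128, 0, 0]  score +128 (running 128)
col 1: [0, 2, 2] -> [4, 0, 0]  score +4 (running 132)
col 2: [0, 2, 32] -> [2, 32, 0]  score +0 (running 132)
Board after move:
128   4   2
  0   0  32
  0   0   0

Answer: 132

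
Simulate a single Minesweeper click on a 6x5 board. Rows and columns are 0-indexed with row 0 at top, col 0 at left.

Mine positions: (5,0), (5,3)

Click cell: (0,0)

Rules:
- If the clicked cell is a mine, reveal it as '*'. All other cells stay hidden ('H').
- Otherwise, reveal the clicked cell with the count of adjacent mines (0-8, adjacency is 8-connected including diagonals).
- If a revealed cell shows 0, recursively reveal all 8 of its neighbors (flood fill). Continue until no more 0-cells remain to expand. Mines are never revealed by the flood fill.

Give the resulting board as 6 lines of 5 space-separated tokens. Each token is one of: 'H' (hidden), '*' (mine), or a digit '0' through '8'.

0 0 0 0 0
0 0 0 0 0
0 0 0 0 0
0 0 0 0 0
1 1 1 1 1
H H H H H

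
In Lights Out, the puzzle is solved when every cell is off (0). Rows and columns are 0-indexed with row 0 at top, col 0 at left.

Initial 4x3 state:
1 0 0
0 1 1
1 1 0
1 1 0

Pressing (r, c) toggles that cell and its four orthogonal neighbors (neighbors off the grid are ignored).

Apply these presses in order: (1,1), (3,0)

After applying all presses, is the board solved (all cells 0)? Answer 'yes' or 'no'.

Answer: no

Derivation:
After press 1 at (1,1):
1 1 0
1 0 0
1 0 0
1 1 0

After press 2 at (3,0):
1 1 0
1 0 0
0 0 0
0 0 0

Lights still on: 3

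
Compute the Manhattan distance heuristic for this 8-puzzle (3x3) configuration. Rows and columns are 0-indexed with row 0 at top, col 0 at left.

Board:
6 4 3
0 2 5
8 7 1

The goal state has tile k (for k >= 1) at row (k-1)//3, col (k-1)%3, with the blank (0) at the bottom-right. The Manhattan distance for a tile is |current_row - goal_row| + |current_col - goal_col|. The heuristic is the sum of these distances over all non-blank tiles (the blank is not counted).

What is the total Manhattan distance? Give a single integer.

Tile 6: (0,0)->(1,2) = 3
Tile 4: (0,1)->(1,0) = 2
Tile 3: (0,2)->(0,2) = 0
Tile 2: (1,1)->(0,1) = 1
Tile 5: (1,2)->(1,1) = 1
Tile 8: (2,0)->(2,1) = 1
Tile 7: (2,1)->(2,0) = 1
Tile 1: (2,2)->(0,0) = 4
Sum: 3 + 2 + 0 + 1 + 1 + 1 + 1 + 4 = 13

Answer: 13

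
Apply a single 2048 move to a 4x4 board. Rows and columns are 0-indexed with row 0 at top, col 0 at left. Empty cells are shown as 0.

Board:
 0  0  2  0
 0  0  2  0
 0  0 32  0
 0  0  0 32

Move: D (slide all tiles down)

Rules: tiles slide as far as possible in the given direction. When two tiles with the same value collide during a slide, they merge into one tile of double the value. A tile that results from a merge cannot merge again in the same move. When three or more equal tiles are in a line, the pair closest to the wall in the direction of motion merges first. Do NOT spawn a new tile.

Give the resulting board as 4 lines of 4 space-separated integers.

Slide down:
col 0: [0, 0, 0, 0] -> [0, 0, 0, 0]
col 1: [0, 0, 0, 0] -> [0, 0, 0, 0]
col 2: [2, 2, 32, 0] -> [0, 0, 4, 32]
col 3: [0, 0, 0, 32] -> [0, 0, 0, 32]

Answer:  0  0  0  0
 0  0  0  0
 0  0  4  0
 0  0 32 32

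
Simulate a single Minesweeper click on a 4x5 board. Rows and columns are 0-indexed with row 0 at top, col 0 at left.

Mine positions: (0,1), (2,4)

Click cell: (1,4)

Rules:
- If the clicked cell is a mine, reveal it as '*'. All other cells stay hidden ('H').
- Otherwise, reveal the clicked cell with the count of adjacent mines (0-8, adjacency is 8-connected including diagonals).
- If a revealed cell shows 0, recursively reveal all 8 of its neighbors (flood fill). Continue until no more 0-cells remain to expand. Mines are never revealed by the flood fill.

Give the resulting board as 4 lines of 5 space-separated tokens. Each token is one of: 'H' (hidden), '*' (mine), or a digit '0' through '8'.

H H H H H
H H H H 1
H H H H H
H H H H H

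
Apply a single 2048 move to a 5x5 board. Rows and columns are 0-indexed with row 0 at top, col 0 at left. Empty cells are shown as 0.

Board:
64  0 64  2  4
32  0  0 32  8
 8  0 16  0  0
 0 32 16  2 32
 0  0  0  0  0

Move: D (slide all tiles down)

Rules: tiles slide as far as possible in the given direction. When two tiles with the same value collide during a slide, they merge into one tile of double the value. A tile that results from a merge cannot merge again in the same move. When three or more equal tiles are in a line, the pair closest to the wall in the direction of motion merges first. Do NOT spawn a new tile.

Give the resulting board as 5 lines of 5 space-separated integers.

Answer:  0  0  0  0  0
 0  0  0  0  0
64  0  0  2  4
32  0 64 32  8
 8 32 32  2 32

Derivation:
Slide down:
col 0: [64, 32, 8, 0, 0] -> [0, 0, 64, 32, 8]
col 1: [0, 0, 0, 32, 0] -> [0, 0, 0, 0, 32]
col 2: [64, 0, 16, 16, 0] -> [0, 0, 0, 64, 32]
col 3: [2, 32, 0, 2, 0] -> [0, 0, 2, 32, 2]
col 4: [4, 8, 0, 32, 0] -> [0, 0, 4, 8, 32]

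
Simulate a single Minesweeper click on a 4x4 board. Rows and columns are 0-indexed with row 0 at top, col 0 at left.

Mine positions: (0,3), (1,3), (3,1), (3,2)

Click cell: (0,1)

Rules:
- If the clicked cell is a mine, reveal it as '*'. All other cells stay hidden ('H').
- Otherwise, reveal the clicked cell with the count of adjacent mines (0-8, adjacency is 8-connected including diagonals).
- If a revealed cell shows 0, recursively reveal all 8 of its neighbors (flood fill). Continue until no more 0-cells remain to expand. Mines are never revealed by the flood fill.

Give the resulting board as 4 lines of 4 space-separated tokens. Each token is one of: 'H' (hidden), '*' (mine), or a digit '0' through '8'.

0 0 2 H
0 0 2 H
1 2 3 H
H H H H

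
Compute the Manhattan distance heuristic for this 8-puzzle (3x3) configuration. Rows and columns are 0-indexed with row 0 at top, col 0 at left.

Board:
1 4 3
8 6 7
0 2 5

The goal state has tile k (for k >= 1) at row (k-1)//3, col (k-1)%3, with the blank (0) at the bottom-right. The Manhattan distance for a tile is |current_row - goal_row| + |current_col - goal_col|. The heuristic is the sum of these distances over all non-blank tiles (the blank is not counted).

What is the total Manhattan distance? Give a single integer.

Tile 1: at (0,0), goal (0,0), distance |0-0|+|0-0| = 0
Tile 4: at (0,1), goal (1,0), distance |0-1|+|1-0| = 2
Tile 3: at (0,2), goal (0,2), distance |0-0|+|2-2| = 0
Tile 8: at (1,0), goal (2,1), distance |1-2|+|0-1| = 2
Tile 6: at (1,1), goal (1,2), distance |1-1|+|1-2| = 1
Tile 7: at (1,2), goal (2,0), distance |1-2|+|2-0| = 3
Tile 2: at (2,1), goal (0,1), distance |2-0|+|1-1| = 2
Tile 5: at (2,2), goal (1,1), distance |2-1|+|2-1| = 2
Sum: 0 + 2 + 0 + 2 + 1 + 3 + 2 + 2 = 12

Answer: 12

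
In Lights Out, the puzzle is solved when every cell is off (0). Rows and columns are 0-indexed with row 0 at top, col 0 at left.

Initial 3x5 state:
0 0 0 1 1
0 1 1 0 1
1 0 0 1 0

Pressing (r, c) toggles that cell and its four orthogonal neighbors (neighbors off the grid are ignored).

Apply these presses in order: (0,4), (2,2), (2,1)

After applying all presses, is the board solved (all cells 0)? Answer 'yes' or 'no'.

After press 1 at (0,4):
0 0 0 0 0
0 1 1 0 0
1 0 0 1 0

After press 2 at (2,2):
0 0 0 0 0
0 1 0 0 0
1 1 1 0 0

After press 3 at (2,1):
0 0 0 0 0
0 0 0 0 0
0 0 0 0 0

Lights still on: 0

Answer: yes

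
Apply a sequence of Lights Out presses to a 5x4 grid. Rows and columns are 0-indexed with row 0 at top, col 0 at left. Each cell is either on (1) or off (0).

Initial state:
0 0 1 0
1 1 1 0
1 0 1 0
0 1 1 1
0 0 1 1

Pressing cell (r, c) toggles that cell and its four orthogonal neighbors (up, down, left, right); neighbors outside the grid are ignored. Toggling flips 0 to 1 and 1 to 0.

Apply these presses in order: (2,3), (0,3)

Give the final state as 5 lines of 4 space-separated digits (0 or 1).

Answer: 0 0 0 1
1 1 1 0
1 0 0 1
0 1 1 0
0 0 1 1

Derivation:
After press 1 at (2,3):
0 0 1 0
1 1 1 1
1 0 0 1
0 1 1 0
0 0 1 1

After press 2 at (0,3):
0 0 0 1
1 1 1 0
1 0 0 1
0 1 1 0
0 0 1 1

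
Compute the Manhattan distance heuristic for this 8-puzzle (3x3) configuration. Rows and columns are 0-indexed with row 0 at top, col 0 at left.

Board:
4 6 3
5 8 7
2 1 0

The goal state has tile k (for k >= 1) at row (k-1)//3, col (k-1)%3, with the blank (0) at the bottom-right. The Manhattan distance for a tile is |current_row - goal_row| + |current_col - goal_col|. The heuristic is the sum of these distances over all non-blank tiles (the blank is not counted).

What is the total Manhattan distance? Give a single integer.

Tile 4: (0,0)->(1,0) = 1
Tile 6: (0,1)->(1,2) = 2
Tile 3: (0,2)->(0,2) = 0
Tile 5: (1,0)->(1,1) = 1
Tile 8: (1,1)->(2,1) = 1
Tile 7: (1,2)->(2,0) = 3
Tile 2: (2,0)->(0,1) = 3
Tile 1: (2,1)->(0,0) = 3
Sum: 1 + 2 + 0 + 1 + 1 + 3 + 3 + 3 = 14

Answer: 14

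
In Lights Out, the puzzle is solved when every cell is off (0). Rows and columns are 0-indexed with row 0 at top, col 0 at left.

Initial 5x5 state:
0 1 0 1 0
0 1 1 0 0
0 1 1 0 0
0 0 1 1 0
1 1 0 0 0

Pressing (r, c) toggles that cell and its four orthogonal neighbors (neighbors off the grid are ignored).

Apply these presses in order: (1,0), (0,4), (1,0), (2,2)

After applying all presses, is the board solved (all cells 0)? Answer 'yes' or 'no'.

After press 1 at (1,0):
1 1 0 1 0
1 0 1 0 0
1 1 1 0 0
0 0 1 1 0
1 1 0 0 0

After press 2 at (0,4):
1 1 0 0 1
1 0 1 0 1
1 1 1 0 0
0 0 1 1 0
1 1 0 0 0

After press 3 at (1,0):
0 1 0 0 1
0 1 1 0 1
0 1 1 0 0
0 0 1 1 0
1 1 0 0 0

After press 4 at (2,2):
0 1 0 0 1
0 1 0 0 1
0 0 0 1 0
0 0 0 1 0
1 1 0 0 0

Lights still on: 8

Answer: no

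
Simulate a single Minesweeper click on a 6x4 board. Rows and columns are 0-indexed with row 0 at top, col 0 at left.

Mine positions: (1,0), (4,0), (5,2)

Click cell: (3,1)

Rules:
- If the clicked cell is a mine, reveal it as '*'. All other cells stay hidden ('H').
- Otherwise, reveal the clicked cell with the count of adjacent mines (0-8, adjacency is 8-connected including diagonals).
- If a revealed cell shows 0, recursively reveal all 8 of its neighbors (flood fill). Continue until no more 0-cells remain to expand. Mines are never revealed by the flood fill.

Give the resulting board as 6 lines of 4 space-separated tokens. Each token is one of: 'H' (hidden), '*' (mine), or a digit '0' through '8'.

H H H H
H H H H
H H H H
H 1 H H
H H H H
H H H H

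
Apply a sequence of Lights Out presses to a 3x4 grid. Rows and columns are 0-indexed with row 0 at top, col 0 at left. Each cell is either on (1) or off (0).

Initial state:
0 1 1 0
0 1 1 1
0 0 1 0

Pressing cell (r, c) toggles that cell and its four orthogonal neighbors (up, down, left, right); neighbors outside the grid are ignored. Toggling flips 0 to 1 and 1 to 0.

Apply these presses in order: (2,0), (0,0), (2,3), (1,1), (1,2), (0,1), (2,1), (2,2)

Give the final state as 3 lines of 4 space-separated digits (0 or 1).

After press 1 at (2,0):
0 1 1 0
1 1 1 1
1 1 1 0

After press 2 at (0,0):
1 0 1 0
0 1 1 1
1 1 1 0

After press 3 at (2,3):
1 0 1 0
0 1 1 0
1 1 0 1

After press 4 at (1,1):
1 1 1 0
1 0 0 0
1 0 0 1

After press 5 at (1,2):
1 1 0 0
1 1 1 1
1 0 1 1

After press 6 at (0,1):
0 0 1 0
1 0 1 1
1 0 1 1

After press 7 at (2,1):
0 0 1 0
1 1 1 1
0 1 0 1

After press 8 at (2,2):
0 0 1 0
1 1 0 1
0 0 1 0

Answer: 0 0 1 0
1 1 0 1
0 0 1 0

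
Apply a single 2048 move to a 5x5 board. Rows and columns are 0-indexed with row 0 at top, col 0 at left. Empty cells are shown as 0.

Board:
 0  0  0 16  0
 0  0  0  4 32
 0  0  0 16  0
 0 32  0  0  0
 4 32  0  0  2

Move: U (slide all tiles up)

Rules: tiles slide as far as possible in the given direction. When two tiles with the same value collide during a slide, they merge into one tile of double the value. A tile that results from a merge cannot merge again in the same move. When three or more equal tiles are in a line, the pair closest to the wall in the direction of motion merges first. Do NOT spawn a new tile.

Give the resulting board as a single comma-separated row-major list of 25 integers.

Answer: 4, 64, 0, 16, 32, 0, 0, 0, 4, 2, 0, 0, 0, 16, 0, 0, 0, 0, 0, 0, 0, 0, 0, 0, 0

Derivation:
Slide up:
col 0: [0, 0, 0, 0, 4] -> [4, 0, 0, 0, 0]
col 1: [0, 0, 0, 32, 32] -> [64, 0, 0, 0, 0]
col 2: [0, 0, 0, 0, 0] -> [0, 0, 0, 0, 0]
col 3: [16, 4, 16, 0, 0] -> [16, 4, 16, 0, 0]
col 4: [0, 32, 0, 0, 2] -> [32, 2, 0, 0, 0]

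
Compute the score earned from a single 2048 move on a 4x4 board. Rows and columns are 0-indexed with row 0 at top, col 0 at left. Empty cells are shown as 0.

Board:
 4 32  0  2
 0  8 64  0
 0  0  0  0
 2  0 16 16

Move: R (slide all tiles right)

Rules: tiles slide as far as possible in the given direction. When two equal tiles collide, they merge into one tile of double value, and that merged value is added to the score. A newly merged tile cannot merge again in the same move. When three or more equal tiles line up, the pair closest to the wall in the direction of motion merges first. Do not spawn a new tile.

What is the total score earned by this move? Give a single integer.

Slide right:
row 0: [4, 32, 0, 2] -> [0, 4, 32, 2]  score +0 (running 0)
row 1: [0, 8, 64, 0] -> [0, 0, 8, 64]  score +0 (running 0)
row 2: [0, 0, 0, 0] -> [0, 0, 0, 0]  score +0 (running 0)
row 3: [2, 0, 16, 16] -> [0, 0, 2, 32]  score +32 (running 32)
Board after move:
 0  4 32  2
 0  0  8 64
 0  0  0  0
 0  0  2 32

Answer: 32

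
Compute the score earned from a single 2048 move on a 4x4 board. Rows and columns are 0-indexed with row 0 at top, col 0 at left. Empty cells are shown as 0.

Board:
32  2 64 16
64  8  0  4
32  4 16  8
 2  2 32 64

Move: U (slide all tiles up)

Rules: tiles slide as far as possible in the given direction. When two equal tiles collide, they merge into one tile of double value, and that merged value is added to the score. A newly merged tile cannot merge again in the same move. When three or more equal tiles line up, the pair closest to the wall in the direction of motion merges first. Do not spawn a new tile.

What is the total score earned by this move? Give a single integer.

Answer: 0

Derivation:
Slide up:
col 0: [32, 64, 32, 2] -> [32, 64, 32, 2]  score +0 (running 0)
col 1: [2, 8, 4, 2] -> [2, 8, 4, 2]  score +0 (running 0)
col 2: [64, 0, 16, 32] -> [64, 16, 32, 0]  score +0 (running 0)
col 3: [16, 4, 8, 64] -> [16, 4, 8, 64]  score +0 (running 0)
Board after move:
32  2 64 16
64  8 16  4
32  4 32  8
 2  2  0 64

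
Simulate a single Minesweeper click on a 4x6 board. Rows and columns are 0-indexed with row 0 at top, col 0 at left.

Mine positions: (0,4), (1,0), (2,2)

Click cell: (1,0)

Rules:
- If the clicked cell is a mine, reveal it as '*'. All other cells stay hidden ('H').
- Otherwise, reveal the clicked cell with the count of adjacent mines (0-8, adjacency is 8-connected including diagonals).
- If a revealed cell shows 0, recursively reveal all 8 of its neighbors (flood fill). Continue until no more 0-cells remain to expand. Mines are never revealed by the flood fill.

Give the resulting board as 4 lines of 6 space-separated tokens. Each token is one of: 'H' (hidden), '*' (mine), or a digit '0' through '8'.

H H H H H H
* H H H H H
H H H H H H
H H H H H H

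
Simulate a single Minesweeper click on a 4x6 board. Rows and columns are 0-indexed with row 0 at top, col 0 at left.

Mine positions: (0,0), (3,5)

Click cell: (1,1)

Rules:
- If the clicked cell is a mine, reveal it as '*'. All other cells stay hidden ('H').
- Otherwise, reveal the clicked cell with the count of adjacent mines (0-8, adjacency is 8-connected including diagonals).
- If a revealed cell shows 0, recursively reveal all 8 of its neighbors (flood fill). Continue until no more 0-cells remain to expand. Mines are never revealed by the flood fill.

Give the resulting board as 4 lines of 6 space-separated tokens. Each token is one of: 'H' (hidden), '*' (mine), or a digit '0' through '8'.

H H H H H H
H 1 H H H H
H H H H H H
H H H H H H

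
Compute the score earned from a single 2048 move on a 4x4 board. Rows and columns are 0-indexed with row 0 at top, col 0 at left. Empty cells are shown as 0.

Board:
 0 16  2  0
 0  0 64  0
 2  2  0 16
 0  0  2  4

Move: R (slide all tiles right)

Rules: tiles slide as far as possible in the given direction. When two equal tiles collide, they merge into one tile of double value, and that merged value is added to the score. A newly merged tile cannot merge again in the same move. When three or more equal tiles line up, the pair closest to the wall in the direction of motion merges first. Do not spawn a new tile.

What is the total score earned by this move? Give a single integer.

Answer: 4

Derivation:
Slide right:
row 0: [0, 16, 2, 0] -> [0, 0, 16, 2]  score +0 (running 0)
row 1: [0, 0, 64, 0] -> [0, 0, 0, 64]  score +0 (running 0)
row 2: [2, 2, 0, 16] -> [0, 0, 4, 16]  score +4 (running 4)
row 3: [0, 0, 2, 4] -> [0, 0, 2, 4]  score +0 (running 4)
Board after move:
 0  0 16  2
 0  0  0 64
 0  0  4 16
 0  0  2  4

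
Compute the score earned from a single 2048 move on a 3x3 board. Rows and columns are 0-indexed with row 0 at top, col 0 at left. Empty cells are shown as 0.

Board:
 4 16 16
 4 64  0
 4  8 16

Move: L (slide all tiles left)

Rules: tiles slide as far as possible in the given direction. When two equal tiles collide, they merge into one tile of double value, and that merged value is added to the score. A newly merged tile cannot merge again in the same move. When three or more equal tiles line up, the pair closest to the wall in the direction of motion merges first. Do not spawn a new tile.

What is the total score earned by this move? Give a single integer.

Answer: 32

Derivation:
Slide left:
row 0: [4, 16, 16] -> [4, 32, 0]  score +32 (running 32)
row 1: [4, 64, 0] -> [4, 64, 0]  score +0 (running 32)
row 2: [4, 8, 16] -> [4, 8, 16]  score +0 (running 32)
Board after move:
 4 32  0
 4 64  0
 4  8 16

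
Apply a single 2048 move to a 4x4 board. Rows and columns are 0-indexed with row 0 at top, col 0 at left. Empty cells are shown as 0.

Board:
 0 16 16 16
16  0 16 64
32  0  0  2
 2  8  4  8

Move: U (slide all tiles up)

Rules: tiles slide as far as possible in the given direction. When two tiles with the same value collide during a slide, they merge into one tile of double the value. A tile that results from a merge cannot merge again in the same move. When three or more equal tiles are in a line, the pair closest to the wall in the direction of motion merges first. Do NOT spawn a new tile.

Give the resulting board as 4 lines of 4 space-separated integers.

Slide up:
col 0: [0, 16, 32, 2] -> [16, 32, 2, 0]
col 1: [16, 0, 0, 8] -> [16, 8, 0, 0]
col 2: [16, 16, 0, 4] -> [32, 4, 0, 0]
col 3: [16, 64, 2, 8] -> [16, 64, 2, 8]

Answer: 16 16 32 16
32  8  4 64
 2  0  0  2
 0  0  0  8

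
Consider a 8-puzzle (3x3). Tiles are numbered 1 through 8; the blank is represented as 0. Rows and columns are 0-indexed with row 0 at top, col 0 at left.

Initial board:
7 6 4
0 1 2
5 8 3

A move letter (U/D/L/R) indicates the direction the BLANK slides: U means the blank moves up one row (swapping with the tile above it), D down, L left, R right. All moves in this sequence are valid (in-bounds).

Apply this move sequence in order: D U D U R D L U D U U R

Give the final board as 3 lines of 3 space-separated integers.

After move 1 (D):
7 6 4
5 1 2
0 8 3

After move 2 (U):
7 6 4
0 1 2
5 8 3

After move 3 (D):
7 6 4
5 1 2
0 8 3

After move 4 (U):
7 6 4
0 1 2
5 8 3

After move 5 (R):
7 6 4
1 0 2
5 8 3

After move 6 (D):
7 6 4
1 8 2
5 0 3

After move 7 (L):
7 6 4
1 8 2
0 5 3

After move 8 (U):
7 6 4
0 8 2
1 5 3

After move 9 (D):
7 6 4
1 8 2
0 5 3

After move 10 (U):
7 6 4
0 8 2
1 5 3

After move 11 (U):
0 6 4
7 8 2
1 5 3

After move 12 (R):
6 0 4
7 8 2
1 5 3

Answer: 6 0 4
7 8 2
1 5 3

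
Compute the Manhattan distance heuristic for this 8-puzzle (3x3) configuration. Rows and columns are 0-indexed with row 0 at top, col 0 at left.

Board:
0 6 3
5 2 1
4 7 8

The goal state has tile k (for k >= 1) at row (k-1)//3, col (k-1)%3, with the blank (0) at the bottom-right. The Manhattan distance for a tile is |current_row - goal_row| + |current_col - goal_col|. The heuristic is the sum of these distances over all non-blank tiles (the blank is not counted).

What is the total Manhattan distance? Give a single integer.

Answer: 10

Derivation:
Tile 6: (0,1)->(1,2) = 2
Tile 3: (0,2)->(0,2) = 0
Tile 5: (1,0)->(1,1) = 1
Tile 2: (1,1)->(0,1) = 1
Tile 1: (1,2)->(0,0) = 3
Tile 4: (2,0)->(1,0) = 1
Tile 7: (2,1)->(2,0) = 1
Tile 8: (2,2)->(2,1) = 1
Sum: 2 + 0 + 1 + 1 + 3 + 1 + 1 + 1 = 10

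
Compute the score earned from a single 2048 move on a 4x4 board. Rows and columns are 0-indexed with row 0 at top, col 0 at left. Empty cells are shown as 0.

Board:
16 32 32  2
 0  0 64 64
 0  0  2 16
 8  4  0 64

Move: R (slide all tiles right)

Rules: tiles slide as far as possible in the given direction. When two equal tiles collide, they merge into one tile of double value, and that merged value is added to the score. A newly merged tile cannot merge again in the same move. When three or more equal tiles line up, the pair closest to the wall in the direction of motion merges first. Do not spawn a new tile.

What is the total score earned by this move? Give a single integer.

Slide right:
row 0: [16, 32, 32, 2] -> [0, 16, 64, 2]  score +64 (running 64)
row 1: [0, 0, 64, 64] -> [0, 0, 0, 128]  score +128 (running 192)
row 2: [0, 0, 2, 16] -> [0, 0, 2, 16]  score +0 (running 192)
row 3: [8, 4, 0, 64] -> [0, 8, 4, 64]  score +0 (running 192)
Board after move:
  0  16  64   2
  0   0   0 128
  0   0   2  16
  0   8   4  64

Answer: 192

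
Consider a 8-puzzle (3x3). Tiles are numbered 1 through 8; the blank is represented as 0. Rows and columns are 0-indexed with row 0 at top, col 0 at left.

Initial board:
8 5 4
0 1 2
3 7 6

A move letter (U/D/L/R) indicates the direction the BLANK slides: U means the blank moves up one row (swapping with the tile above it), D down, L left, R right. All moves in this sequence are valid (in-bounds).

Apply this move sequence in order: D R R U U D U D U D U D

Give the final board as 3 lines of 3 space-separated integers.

Answer: 8 5 4
3 1 0
7 6 2

Derivation:
After move 1 (D):
8 5 4
3 1 2
0 7 6

After move 2 (R):
8 5 4
3 1 2
7 0 6

After move 3 (R):
8 5 4
3 1 2
7 6 0

After move 4 (U):
8 5 4
3 1 0
7 6 2

After move 5 (U):
8 5 0
3 1 4
7 6 2

After move 6 (D):
8 5 4
3 1 0
7 6 2

After move 7 (U):
8 5 0
3 1 4
7 6 2

After move 8 (D):
8 5 4
3 1 0
7 6 2

After move 9 (U):
8 5 0
3 1 4
7 6 2

After move 10 (D):
8 5 4
3 1 0
7 6 2

After move 11 (U):
8 5 0
3 1 4
7 6 2

After move 12 (D):
8 5 4
3 1 0
7 6 2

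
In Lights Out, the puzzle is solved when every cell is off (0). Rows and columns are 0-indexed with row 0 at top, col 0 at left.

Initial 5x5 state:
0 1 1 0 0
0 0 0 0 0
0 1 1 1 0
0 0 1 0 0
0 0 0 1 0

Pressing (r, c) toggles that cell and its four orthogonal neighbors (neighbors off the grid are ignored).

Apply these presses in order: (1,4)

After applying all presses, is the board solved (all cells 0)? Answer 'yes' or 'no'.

Answer: no

Derivation:
After press 1 at (1,4):
0 1 1 0 1
0 0 0 1 1
0 1 1 1 1
0 0 1 0 0
0 0 0 1 0

Lights still on: 11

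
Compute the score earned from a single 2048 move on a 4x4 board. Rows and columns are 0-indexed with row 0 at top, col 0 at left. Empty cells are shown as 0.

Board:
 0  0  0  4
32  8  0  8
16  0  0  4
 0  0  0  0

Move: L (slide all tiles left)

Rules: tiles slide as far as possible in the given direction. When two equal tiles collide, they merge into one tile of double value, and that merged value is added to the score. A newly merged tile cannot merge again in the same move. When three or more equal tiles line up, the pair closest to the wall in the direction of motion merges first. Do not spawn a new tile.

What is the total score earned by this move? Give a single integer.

Slide left:
row 0: [0, 0, 0, 4] -> [4, 0, 0, 0]  score +0 (running 0)
row 1: [32, 8, 0, 8] -> [32, 16, 0, 0]  score +16 (running 16)
row 2: [16, 0, 0, 4] -> [16, 4, 0, 0]  score +0 (running 16)
row 3: [0, 0, 0, 0] -> [0, 0, 0, 0]  score +0 (running 16)
Board after move:
 4  0  0  0
32 16  0  0
16  4  0  0
 0  0  0  0

Answer: 16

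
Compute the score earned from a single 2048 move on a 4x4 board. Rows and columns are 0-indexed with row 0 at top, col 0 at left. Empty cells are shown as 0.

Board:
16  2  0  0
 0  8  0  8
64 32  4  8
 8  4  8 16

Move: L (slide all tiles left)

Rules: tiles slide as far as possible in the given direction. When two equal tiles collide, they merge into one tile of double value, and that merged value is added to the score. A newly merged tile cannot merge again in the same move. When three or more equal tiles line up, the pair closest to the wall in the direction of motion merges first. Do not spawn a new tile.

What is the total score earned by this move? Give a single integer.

Answer: 16

Derivation:
Slide left:
row 0: [16, 2, 0, 0] -> [16, 2, 0, 0]  score +0 (running 0)
row 1: [0, 8, 0, 8] -> [16, 0, 0, 0]  score +16 (running 16)
row 2: [64, 32, 4, 8] -> [64, 32, 4, 8]  score +0 (running 16)
row 3: [8, 4, 8, 16] -> [8, 4, 8, 16]  score +0 (running 16)
Board after move:
16  2  0  0
16  0  0  0
64 32  4  8
 8  4  8 16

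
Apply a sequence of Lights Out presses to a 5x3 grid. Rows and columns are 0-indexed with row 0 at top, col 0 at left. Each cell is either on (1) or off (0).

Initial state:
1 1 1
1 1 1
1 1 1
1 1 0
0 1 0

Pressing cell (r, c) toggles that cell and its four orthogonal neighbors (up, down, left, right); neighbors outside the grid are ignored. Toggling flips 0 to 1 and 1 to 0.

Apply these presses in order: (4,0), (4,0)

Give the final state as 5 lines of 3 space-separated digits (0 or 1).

After press 1 at (4,0):
1 1 1
1 1 1
1 1 1
0 1 0
1 0 0

After press 2 at (4,0):
1 1 1
1 1 1
1 1 1
1 1 0
0 1 0

Answer: 1 1 1
1 1 1
1 1 1
1 1 0
0 1 0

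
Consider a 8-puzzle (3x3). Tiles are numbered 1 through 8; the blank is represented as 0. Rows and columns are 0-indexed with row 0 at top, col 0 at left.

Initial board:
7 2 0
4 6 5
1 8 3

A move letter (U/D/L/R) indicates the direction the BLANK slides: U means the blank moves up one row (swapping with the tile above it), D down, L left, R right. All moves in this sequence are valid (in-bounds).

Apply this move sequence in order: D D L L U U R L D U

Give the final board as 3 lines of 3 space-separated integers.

Answer: 0 2 5
7 6 3
4 1 8

Derivation:
After move 1 (D):
7 2 5
4 6 0
1 8 3

After move 2 (D):
7 2 5
4 6 3
1 8 0

After move 3 (L):
7 2 5
4 6 3
1 0 8

After move 4 (L):
7 2 5
4 6 3
0 1 8

After move 5 (U):
7 2 5
0 6 3
4 1 8

After move 6 (U):
0 2 5
7 6 3
4 1 8

After move 7 (R):
2 0 5
7 6 3
4 1 8

After move 8 (L):
0 2 5
7 6 3
4 1 8

After move 9 (D):
7 2 5
0 6 3
4 1 8

After move 10 (U):
0 2 5
7 6 3
4 1 8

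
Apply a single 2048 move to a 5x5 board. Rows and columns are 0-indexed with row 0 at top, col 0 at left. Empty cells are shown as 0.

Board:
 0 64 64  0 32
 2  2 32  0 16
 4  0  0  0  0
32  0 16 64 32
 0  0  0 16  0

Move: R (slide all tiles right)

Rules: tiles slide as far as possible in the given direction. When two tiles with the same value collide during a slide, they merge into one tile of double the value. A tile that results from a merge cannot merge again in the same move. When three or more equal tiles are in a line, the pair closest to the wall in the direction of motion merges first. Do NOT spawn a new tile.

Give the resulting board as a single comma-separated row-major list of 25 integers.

Answer: 0, 0, 0, 128, 32, 0, 0, 4, 32, 16, 0, 0, 0, 0, 4, 0, 32, 16, 64, 32, 0, 0, 0, 0, 16

Derivation:
Slide right:
row 0: [0, 64, 64, 0, 32] -> [0, 0, 0, 128, 32]
row 1: [2, 2, 32, 0, 16] -> [0, 0, 4, 32, 16]
row 2: [4, 0, 0, 0, 0] -> [0, 0, 0, 0, 4]
row 3: [32, 0, 16, 64, 32] -> [0, 32, 16, 64, 32]
row 4: [0, 0, 0, 16, 0] -> [0, 0, 0, 0, 16]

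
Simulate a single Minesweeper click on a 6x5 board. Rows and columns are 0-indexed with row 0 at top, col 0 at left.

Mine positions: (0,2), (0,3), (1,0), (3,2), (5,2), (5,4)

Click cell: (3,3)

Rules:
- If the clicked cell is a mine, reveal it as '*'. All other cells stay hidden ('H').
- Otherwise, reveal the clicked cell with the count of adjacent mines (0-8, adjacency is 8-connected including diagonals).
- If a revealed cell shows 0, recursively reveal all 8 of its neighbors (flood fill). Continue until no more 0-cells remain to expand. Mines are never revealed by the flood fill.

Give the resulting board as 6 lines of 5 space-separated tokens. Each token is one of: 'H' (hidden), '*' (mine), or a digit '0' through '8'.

H H H H H
H H H H H
H H H H H
H H H 1 H
H H H H H
H H H H H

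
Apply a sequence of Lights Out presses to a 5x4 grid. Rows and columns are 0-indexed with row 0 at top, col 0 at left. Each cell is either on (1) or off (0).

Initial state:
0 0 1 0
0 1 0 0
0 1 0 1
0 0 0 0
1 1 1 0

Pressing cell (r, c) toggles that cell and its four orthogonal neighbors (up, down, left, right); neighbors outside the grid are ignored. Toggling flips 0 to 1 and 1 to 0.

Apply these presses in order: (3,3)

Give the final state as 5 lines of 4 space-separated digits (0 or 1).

After press 1 at (3,3):
0 0 1 0
0 1 0 0
0 1 0 0
0 0 1 1
1 1 1 1

Answer: 0 0 1 0
0 1 0 0
0 1 0 0
0 0 1 1
1 1 1 1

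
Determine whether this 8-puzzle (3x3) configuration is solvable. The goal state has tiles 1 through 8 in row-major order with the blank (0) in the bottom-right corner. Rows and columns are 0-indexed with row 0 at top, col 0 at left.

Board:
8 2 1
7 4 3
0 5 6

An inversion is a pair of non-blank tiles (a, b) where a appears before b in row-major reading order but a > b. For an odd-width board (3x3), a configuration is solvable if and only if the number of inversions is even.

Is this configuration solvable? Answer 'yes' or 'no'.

Answer: no

Derivation:
Inversions (pairs i<j in row-major order where tile[i] > tile[j] > 0): 13
13 is odd, so the puzzle is not solvable.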